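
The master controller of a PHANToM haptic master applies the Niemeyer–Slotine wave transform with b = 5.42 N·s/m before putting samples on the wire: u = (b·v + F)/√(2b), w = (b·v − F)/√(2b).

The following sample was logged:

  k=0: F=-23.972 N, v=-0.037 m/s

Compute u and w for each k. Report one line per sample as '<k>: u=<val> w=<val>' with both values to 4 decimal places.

0: u=-7.3419 w=7.2201

k=0: b·v=5.42×(-0.037)=-0.2005; √(2b)=3.2924; u=(-0.2005+(-23.972))/3.2924=-7.3419, w=(-0.2005−(-23.972))/3.2924=7.2201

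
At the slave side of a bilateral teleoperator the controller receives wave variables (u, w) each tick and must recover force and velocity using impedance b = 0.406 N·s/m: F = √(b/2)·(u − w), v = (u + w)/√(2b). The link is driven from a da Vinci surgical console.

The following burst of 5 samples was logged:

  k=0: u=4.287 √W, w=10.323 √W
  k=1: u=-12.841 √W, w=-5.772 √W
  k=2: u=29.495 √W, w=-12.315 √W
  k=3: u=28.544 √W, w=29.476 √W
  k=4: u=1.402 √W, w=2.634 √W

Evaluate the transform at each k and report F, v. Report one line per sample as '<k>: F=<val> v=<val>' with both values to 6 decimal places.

k=0: u−w=-6.036000, u+w=14.610000; √(b/2)=0.450555, √(2b)=0.901110; F=0.450555×(-6.036)=-2.719551, v=14.610000/0.901110=16.213329
k=1: u−w=-7.069000, u+w=-18.613000; √(b/2)=0.450555, √(2b)=0.901110; F=0.450555×(-7.069)=-3.184975, v=-18.613000/0.901110=-20.655626
k=2: u−w=41.810000, u+w=17.180000; √(b/2)=0.450555, √(2b)=0.901110; F=0.450555×41.81=18.837713, v=17.180000/0.901110=19.065366
k=3: u−w=-0.932000, u+w=58.020000; √(b/2)=0.450555, √(2b)=0.901110; F=0.450555×(-0.932)=-0.419917, v=58.020000/0.901110=64.387225
k=4: u−w=-1.232000, u+w=4.036000; √(b/2)=0.450555, √(2b)=0.901110; F=0.450555×(-1.232)=-0.555084, v=4.036000/0.901110=4.478918

0: F=-2.719551 v=16.213329
1: F=-3.184975 v=-20.655626
2: F=18.837713 v=19.065366
3: F=-0.419917 v=64.387225
4: F=-0.555084 v=4.478918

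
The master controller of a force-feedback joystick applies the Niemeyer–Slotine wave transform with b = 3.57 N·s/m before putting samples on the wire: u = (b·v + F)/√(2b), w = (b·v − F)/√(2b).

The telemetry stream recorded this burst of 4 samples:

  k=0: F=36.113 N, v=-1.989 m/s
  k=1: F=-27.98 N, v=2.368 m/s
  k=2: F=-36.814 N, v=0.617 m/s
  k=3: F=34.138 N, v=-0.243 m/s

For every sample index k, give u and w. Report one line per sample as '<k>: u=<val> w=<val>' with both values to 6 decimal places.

0: u=10.857569 w=-16.172332
1: u=-7.307512 w=13.634992
2: u=-12.952957 w=14.601629
3: u=12.451168 w=-13.100483

k=0: b·v=3.57×(-1.989)=-7.100730; √(2b)=2.672078; u=(-7.100730+36.113)/2.672078=10.857569, w=(-7.100730−36.113)/2.672078=-16.172332
k=1: b·v=3.57×2.368=8.453760; √(2b)=2.672078; u=(8.453760+(-27.98))/2.672078=-7.307512, w=(8.453760−(-27.98))/2.672078=13.634992
k=2: b·v=3.57×0.617=2.202690; √(2b)=2.672078; u=(2.202690+(-36.814))/2.672078=-12.952957, w=(2.202690−(-36.814))/2.672078=14.601629
k=3: b·v=3.57×(-0.243)=-0.867510; √(2b)=2.672078; u=(-0.867510+34.138)/2.672078=12.451168, w=(-0.867510−34.138)/2.672078=-13.100483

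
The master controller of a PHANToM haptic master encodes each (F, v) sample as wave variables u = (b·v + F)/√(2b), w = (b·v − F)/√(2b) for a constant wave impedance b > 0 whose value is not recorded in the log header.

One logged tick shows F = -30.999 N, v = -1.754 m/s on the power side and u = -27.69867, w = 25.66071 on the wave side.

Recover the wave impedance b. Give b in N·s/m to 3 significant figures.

b = 0.675 N·s/m

u + w = -2.03796;  u + w = √(2b)·v, so √(2b) = -2.03796/(-1.754) = 1.16189.
b = (√(2b))²/2 = 1.34999/2 = 0.67500.
(Check via u − w = 2F/√(2b): u − w = -53.35938, 2F/√(2b) = -53.35948.)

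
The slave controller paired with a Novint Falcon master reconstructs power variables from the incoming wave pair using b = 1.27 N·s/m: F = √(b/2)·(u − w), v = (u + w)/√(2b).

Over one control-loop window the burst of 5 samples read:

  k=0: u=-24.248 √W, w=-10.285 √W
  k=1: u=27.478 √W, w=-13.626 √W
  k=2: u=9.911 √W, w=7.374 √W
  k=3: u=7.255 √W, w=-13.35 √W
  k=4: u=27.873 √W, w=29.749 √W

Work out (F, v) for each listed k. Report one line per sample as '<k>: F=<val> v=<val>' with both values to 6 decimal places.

0: F=-11.126680 v=-21.667931
1: F=32.754498 v=8.691518
2: F=2.021656 v=10.845574
3: F=16.419483 v=-3.824343
4: F=-1.494926 v=36.155258

k=0: u−w=-13.963000, u+w=-34.533000; √(b/2)=0.796869, √(2b)=1.593738; F=0.796869×(-13.963)=-11.126680, v=-34.533000/1.593738=-21.667931
k=1: u−w=41.104000, u+w=13.852000; √(b/2)=0.796869, √(2b)=1.593738; F=0.796869×41.104=32.754498, v=13.852000/1.593738=8.691518
k=2: u−w=2.537000, u+w=17.285000; √(b/2)=0.796869, √(2b)=1.593738; F=0.796869×2.537=2.021656, v=17.285000/1.593738=10.845574
k=3: u−w=20.605000, u+w=-6.095000; √(b/2)=0.796869, √(2b)=1.593738; F=0.796869×20.605=16.419483, v=-6.095000/1.593738=-3.824343
k=4: u−w=-1.876000, u+w=57.622000; √(b/2)=0.796869, √(2b)=1.593738; F=0.796869×(-1.876)=-1.494926, v=57.622000/1.593738=36.155258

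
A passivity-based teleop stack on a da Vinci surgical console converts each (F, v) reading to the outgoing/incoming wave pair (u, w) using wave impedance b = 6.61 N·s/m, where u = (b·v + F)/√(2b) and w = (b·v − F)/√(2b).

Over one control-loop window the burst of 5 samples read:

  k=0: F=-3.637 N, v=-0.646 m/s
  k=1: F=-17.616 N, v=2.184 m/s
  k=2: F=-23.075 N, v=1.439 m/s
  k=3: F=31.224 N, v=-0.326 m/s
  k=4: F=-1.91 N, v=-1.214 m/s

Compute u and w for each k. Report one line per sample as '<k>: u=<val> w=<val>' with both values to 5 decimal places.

k=0: b·v=6.61×(-0.646)=-4.27006; √(2b)=3.63593; u=(-4.27006+(-3.637))/3.63593=-2.17470, w=(-4.27006−(-3.637))/3.63593=-0.17411
k=1: b·v=6.61×2.184=14.43624; √(2b)=3.63593; u=(14.43624+(-17.616))/3.63593=-0.87454, w=(14.43624−(-17.616))/3.63593=8.81541
k=2: b·v=6.61×1.439=9.51179; √(2b)=3.63593; u=(9.51179+(-23.075))/3.63593=-3.73033, w=(9.51179−(-23.075))/3.63593=8.96243
k=3: b·v=6.61×(-0.326)=-2.15486; √(2b)=3.63593; u=(-2.15486+31.224)/3.63593=7.99496, w=(-2.15486−31.224)/3.63593=-9.18028
k=4: b·v=6.61×(-1.214)=-8.02454; √(2b)=3.63593; u=(-8.02454+(-1.91))/3.63593=-2.73232, w=(-8.02454−(-1.91))/3.63593=-1.68170

0: u=-2.17470 w=-0.17411
1: u=-0.87454 w=8.81541
2: u=-3.73033 w=8.96243
3: u=7.99496 w=-9.18028
4: u=-2.73232 w=-1.68170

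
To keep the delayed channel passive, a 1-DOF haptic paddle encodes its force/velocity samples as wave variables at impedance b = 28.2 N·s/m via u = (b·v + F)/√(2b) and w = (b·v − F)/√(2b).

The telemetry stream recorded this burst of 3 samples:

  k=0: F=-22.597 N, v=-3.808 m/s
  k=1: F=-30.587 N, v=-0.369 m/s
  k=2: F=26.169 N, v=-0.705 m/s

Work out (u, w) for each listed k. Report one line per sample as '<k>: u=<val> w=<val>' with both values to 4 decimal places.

0: u=-17.3080 w=-11.2901
1: u=-5.4584 w=2.6872
2: u=0.8373 w=-6.1318

k=0: b·v=28.2×(-3.808)=-107.3856; √(2b)=7.5100; u=(-107.3856+(-22.597))/7.5100=-17.3080, w=(-107.3856−(-22.597))/7.5100=-11.2901
k=1: b·v=28.2×(-0.369)=-10.4058; √(2b)=7.5100; u=(-10.4058+(-30.587))/7.5100=-5.4584, w=(-10.4058−(-30.587))/7.5100=2.6872
k=2: b·v=28.2×(-0.705)=-19.8810; √(2b)=7.5100; u=(-19.8810+26.169)/7.5100=0.8373, w=(-19.8810−26.169)/7.5100=-6.1318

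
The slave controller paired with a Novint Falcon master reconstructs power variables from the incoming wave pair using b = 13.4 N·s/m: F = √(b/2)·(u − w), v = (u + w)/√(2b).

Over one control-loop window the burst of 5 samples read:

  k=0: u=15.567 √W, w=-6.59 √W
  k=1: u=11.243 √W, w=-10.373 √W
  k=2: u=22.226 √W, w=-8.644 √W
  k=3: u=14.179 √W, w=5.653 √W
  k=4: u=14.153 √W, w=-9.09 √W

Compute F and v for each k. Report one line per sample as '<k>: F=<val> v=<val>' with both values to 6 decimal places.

k=0: u−w=22.157000, u+w=8.977000; √(b/2)=2.588436, √(2b)=5.176872; F=2.588436×22.157=57.351972, v=8.977000/5.176872=1.734059
k=1: u−w=21.616000, u+w=0.870000; √(b/2)=2.588436, √(2b)=5.176872; F=2.588436×21.616=55.951629, v=0.870000/5.176872=0.168055
k=2: u−w=30.870000, u+w=13.582000; √(b/2)=2.588436, √(2b)=5.176872; F=2.588436×30.87=79.905014, v=13.582000/5.176872=2.623592
k=3: u−w=8.526000, u+w=19.832000; √(b/2)=2.588436, √(2b)=5.176872; F=2.588436×8.526=22.069004, v=19.832000/5.176872=3.830885
k=4: u−w=23.243000, u+w=5.063000; √(b/2)=2.588436, √(2b)=5.176872; F=2.588436×23.243=60.163014, v=5.063000/5.176872=0.978004

0: F=57.351972 v=1.734059
1: F=55.951629 v=0.168055
2: F=79.905014 v=2.623592
3: F=22.069004 v=3.830885
4: F=60.163014 v=0.978004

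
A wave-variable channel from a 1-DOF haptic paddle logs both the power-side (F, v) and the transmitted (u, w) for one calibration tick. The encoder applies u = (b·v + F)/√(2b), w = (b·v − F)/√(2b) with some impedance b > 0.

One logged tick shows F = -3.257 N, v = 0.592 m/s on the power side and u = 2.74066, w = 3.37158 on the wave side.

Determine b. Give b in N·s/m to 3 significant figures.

u + w = 6.1122;  u + w = √(2b)·v, so √(2b) = 6.1122/0.592 = 10.3247.
b = (√(2b))²/2 = 106.6000/2 = 53.3000.
(Check via u − w = 2F/√(2b): u − w = -0.6309, 2F/√(2b) = -0.6309.)

b = 53.3 N·s/m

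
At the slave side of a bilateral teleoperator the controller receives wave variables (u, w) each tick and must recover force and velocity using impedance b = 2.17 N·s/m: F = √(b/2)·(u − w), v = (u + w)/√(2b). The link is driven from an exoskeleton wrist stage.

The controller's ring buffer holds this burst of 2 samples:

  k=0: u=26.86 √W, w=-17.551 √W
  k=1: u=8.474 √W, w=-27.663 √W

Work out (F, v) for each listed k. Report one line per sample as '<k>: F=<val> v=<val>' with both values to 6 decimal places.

0: F=46.259978 v=4.468463
1: F=37.641504 v=-9.211015

k=0: u−w=44.411000, u+w=9.309000; √(b/2)=1.041633, √(2b)=2.083267; F=1.041633×44.411=46.259978, v=9.309000/2.083267=4.468463
k=1: u−w=36.137000, u+w=-19.189000; √(b/2)=1.041633, √(2b)=2.083267; F=1.041633×36.137=37.641504, v=-19.189000/2.083267=-9.211015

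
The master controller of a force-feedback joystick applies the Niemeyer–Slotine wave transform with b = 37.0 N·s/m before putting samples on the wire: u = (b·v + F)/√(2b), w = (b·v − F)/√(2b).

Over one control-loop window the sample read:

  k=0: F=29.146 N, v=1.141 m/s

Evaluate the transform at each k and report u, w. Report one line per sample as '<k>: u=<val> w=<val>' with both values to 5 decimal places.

k=0: b·v=37.0×1.141=42.21700; √(2b)=8.60233; u=(42.21700+29.146)/8.60233=8.29578, w=(42.21700−29.146)/8.60233=1.51947

0: u=8.29578 w=1.51947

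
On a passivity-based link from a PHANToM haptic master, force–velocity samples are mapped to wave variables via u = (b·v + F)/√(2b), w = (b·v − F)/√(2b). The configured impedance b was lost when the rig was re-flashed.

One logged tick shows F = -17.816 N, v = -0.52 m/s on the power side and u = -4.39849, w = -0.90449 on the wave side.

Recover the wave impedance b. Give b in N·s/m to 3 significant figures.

u + w = -5.3030;  u + w = √(2b)·v, so √(2b) = -5.3030/(-0.52) = 10.1980.
b = (√(2b))²/2 = 104.0000/2 = 52.0000.
(Check via u − w = 2F/√(2b): u − w = -3.4940, 2F/√(2b) = -3.4940.)

b = 52 N·s/m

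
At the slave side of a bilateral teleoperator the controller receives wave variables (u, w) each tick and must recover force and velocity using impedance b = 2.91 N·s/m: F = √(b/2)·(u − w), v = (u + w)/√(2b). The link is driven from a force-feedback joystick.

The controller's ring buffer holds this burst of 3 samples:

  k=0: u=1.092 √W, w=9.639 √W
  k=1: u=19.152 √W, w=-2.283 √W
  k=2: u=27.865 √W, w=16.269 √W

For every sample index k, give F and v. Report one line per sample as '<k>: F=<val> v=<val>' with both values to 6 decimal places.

k=0: u−w=-8.547000, u+w=10.731000; √(b/2)=1.206234, √(2b)=2.412468; F=1.206234×(-8.547)=-10.309680, v=10.731000/2.412468=4.448143
k=1: u−w=21.435000, u+w=16.869000; √(b/2)=1.206234, √(2b)=2.412468; F=1.206234×21.435=25.855622, v=16.869000/2.412468=6.992425
k=2: u−w=11.596000, u+w=44.134000; √(b/2)=1.206234, √(2b)=2.412468; F=1.206234×11.596=13.987487, v=44.134000/2.412468=18.294132

0: F=-10.309680 v=4.448143
1: F=25.855622 v=6.992425
2: F=13.987487 v=18.294132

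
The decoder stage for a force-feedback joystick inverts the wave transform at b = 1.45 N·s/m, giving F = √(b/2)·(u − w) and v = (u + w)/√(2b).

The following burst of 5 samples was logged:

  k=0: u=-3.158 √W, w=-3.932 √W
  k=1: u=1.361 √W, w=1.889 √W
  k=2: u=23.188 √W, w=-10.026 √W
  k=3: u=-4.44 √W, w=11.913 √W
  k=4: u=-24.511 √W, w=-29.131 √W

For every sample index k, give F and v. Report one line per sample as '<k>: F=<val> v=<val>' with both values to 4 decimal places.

0: F=0.6590 v=-4.1634
1: F=-0.4496 v=1.9085
2: F=28.2807 v=7.7290
3: F=-13.9241 v=4.3883
4: F=3.9338 v=-31.4997

k=0: u−w=0.7740, u+w=-7.0900; √(b/2)=0.8515, √(2b)=1.7029; F=0.8515×0.774=0.6590, v=-7.0900/1.7029=-4.1634
k=1: u−w=-0.5280, u+w=3.2500; √(b/2)=0.8515, √(2b)=1.7029; F=0.8515×(-0.528)=-0.4496, v=3.2500/1.7029=1.9085
k=2: u−w=33.2140, u+w=13.1620; √(b/2)=0.8515, √(2b)=1.7029; F=0.8515×33.214=28.2807, v=13.1620/1.7029=7.7290
k=3: u−w=-16.3530, u+w=7.4730; √(b/2)=0.8515, √(2b)=1.7029; F=0.8515×(-16.353)=-13.9241, v=7.4730/1.7029=4.3883
k=4: u−w=4.6200, u+w=-53.6420; √(b/2)=0.8515, √(2b)=1.7029; F=0.8515×4.62=3.9338, v=-53.6420/1.7029=-31.4997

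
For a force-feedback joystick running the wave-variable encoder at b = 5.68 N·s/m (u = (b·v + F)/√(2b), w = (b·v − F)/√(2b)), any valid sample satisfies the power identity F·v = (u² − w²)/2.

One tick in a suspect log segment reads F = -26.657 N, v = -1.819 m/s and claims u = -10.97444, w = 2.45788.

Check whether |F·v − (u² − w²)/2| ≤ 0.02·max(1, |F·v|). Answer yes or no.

F·v = (-26.657)×(-1.819) = 48.4891 W.
(u² − w²)/2 = (120.4383 − 6.0412)/2 = 57.1986 W.
|Δ| = 8.7095;  2% of max(1, |F·v|) = 0.9698.

no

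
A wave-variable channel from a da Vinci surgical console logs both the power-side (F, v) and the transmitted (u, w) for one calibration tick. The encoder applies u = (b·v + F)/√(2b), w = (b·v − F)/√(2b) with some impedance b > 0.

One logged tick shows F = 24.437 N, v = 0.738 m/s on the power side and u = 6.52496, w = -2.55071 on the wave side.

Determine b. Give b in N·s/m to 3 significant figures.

b = 14.5 N·s/m

u + w = 3.9743;  u + w = √(2b)·v, so √(2b) = 3.9743/0.738 = 5.3852.
b = (√(2b))²/2 = 29.0000/2 = 14.5000.
(Check via u − w = 2F/√(2b): u − w = 9.0757, 2F/√(2b) = 9.0757.)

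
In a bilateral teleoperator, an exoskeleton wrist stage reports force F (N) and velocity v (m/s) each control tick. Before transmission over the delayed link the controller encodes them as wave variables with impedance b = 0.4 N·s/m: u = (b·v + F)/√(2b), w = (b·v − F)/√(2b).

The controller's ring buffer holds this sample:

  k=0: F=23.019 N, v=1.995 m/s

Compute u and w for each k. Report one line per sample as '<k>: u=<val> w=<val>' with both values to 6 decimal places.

k=0: b·v=0.4×1.995=0.798000; √(2b)=0.894427; u=(0.798000+23.019)/0.894427=26.628216, w=(0.798000−23.019)/0.894427=-24.843833

0: u=26.628216 w=-24.843833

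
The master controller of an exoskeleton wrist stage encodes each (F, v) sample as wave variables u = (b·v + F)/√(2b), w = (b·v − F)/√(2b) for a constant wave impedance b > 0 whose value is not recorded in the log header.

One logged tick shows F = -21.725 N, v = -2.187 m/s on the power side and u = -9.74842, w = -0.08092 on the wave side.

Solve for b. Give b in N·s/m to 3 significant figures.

b = 10.1 N·s/m

u + w = -9.82934;  u + w = √(2b)·v, so √(2b) = -9.82934/(-2.187) = 4.49444.
b = (√(2b))²/2 = 20.19999/2 = 10.09999.
(Check via u − w = 2F/√(2b): u − w = -9.66750, 2F/√(2b) = -9.66750.)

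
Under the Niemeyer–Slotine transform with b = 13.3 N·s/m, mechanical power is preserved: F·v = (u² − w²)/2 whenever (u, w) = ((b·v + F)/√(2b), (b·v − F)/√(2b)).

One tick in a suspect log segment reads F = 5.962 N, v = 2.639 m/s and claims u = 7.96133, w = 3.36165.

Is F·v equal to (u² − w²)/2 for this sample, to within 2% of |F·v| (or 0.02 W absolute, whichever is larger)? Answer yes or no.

F·v = 5.962×2.639 = 15.7337 W.
(u² − w²)/2 = (63.3828 − 11.3007)/2 = 26.0410 W.
|Δ| = 10.3073;  2% of max(1, |F·v|) = 0.3147.

no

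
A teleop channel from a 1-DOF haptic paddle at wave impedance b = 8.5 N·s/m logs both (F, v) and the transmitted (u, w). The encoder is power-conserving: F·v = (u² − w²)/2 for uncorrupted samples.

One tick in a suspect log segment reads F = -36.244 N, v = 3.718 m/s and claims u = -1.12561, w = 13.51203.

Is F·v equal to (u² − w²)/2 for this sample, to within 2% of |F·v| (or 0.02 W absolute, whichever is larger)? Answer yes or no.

F·v = (-36.244)×3.718 = -134.75519 W.
(u² − w²)/2 = (1.26700 − 182.57495)/2 = -90.65398 W.
|Δ| = 44.10121;  2% of max(1, |F·v|) = 2.69510.

no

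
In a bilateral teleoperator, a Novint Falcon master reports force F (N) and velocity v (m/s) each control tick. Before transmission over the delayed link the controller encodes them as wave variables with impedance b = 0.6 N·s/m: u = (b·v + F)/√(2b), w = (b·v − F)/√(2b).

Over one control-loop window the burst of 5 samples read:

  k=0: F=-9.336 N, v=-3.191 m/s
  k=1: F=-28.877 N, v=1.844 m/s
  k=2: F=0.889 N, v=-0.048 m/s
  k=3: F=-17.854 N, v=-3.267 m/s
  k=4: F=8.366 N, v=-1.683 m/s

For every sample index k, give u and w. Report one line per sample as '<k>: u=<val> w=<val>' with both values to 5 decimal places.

k=0: b·v=0.6×(-3.191)=-1.91460; √(2b)=1.09545; u=(-1.91460+(-9.336))/1.09545=-10.27035, w=(-1.91460−(-9.336))/1.09545=6.77478
k=1: b·v=0.6×1.844=1.10640; √(2b)=1.09545; u=(1.10640+(-28.877))/1.09545=-25.35097, w=(1.10640−(-28.877))/1.09545=27.37097
k=2: b·v=0.6×(-0.048)=-0.02880; √(2b)=1.09545; u=(-0.02880+0.889)/1.09545=0.78525, w=(-0.02880−0.889)/1.09545=-0.83783
k=3: b·v=0.6×(-3.267)=-1.96020; √(2b)=1.09545; u=(-1.96020+(-17.854))/1.09545=-18.08781, w=(-1.96020−(-17.854))/1.09545=14.50899
k=4: b·v=0.6×(-1.683)=-1.00980; √(2b)=1.09545; u=(-1.00980+8.366)/1.09545=6.71526, w=(-1.00980−8.366)/1.09545=-8.55890

0: u=-10.27035 w=6.77478
1: u=-25.35097 w=27.37097
2: u=0.78525 w=-0.83783
3: u=-18.08781 w=14.50899
4: u=6.71526 w=-8.55890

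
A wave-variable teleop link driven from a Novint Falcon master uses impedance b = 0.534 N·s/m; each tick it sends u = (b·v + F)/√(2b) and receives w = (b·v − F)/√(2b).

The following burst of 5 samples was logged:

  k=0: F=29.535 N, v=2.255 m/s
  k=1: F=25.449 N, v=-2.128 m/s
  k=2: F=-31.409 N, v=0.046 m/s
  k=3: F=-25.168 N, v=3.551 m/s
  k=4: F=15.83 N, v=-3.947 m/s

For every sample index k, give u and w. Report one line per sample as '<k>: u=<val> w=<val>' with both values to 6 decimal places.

0: u=29.744489 w=-27.414080
1: u=23.525921 w=-25.725083
2: u=-30.368875 w=30.416413
3: u=-22.518721 w=26.188469
4: u=13.278265 w=-17.357257

k=0: b·v=0.534×2.255=1.204170; √(2b)=1.033441; u=(1.204170+29.535)/1.033441=29.744489, w=(1.204170−29.535)/1.033441=-27.414080
k=1: b·v=0.534×(-2.128)=-1.136352; √(2b)=1.033441; u=(-1.136352+25.449)/1.033441=23.525921, w=(-1.136352−25.449)/1.033441=-25.725083
k=2: b·v=0.534×0.046=0.024564; √(2b)=1.033441; u=(0.024564+(-31.409))/1.033441=-30.368875, w=(0.024564−(-31.409))/1.033441=30.416413
k=3: b·v=0.534×3.551=1.896234; √(2b)=1.033441; u=(1.896234+(-25.168))/1.033441=-22.518721, w=(1.896234−(-25.168))/1.033441=26.188469
k=4: b·v=0.534×(-3.947)=-2.107698; √(2b)=1.033441; u=(-2.107698+15.83)/1.033441=13.278265, w=(-2.107698−15.83)/1.033441=-17.357257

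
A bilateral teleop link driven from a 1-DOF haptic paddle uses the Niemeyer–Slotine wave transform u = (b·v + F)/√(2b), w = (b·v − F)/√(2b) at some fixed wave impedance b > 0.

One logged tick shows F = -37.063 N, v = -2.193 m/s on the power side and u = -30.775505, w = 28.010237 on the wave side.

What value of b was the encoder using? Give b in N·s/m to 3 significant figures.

b = 0.795 N·s/m

u + w = -2.765268;  u + w = √(2b)·v, so √(2b) = -2.765268/(-2.193) = 1.260952.
b = (√(2b))²/2 = 1.590000/2 = 0.795000.
(Check via u − w = 2F/√(2b): u − w = -58.785742, 2F/√(2b) = -58.785737.)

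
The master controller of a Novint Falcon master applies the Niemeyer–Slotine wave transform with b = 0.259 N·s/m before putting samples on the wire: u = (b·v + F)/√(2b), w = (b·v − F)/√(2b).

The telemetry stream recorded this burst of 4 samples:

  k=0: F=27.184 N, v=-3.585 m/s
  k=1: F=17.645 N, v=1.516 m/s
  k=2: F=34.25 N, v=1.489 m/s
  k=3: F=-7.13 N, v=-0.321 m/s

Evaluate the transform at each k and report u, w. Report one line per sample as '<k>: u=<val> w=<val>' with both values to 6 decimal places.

0: u=36.480028 w=-39.060232
1: u=25.061954 w=-23.970855
2: u=48.123641 w=-47.051974
3: u=-10.022116 w=9.791085

k=0: b·v=0.259×(-3.585)=-0.928515; √(2b)=0.719722; u=(-0.928515+27.184)/0.719722=36.480028, w=(-0.928515−27.184)/0.719722=-39.060232
k=1: b·v=0.259×1.516=0.392644; √(2b)=0.719722; u=(0.392644+17.645)/0.719722=25.061954, w=(0.392644−17.645)/0.719722=-23.970855
k=2: b·v=0.259×1.489=0.385651; √(2b)=0.719722; u=(0.385651+34.25)/0.719722=48.123641, w=(0.385651−34.25)/0.719722=-47.051974
k=3: b·v=0.259×(-0.321)=-0.083139; √(2b)=0.719722; u=(-0.083139+(-7.13))/0.719722=-10.022116, w=(-0.083139−(-7.13))/0.719722=9.791085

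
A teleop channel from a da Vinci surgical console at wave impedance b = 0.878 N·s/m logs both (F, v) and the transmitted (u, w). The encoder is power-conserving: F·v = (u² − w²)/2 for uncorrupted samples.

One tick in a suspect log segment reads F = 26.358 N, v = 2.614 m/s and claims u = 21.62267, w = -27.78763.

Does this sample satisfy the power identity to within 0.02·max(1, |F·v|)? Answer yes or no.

no

F·v = 26.358×2.614 = 68.89981 W.
(u² − w²)/2 = (467.53986 − 772.15238)/2 = -152.30626 W.
|Δ| = 221.20607;  2% of max(1, |F·v|) = 1.37800.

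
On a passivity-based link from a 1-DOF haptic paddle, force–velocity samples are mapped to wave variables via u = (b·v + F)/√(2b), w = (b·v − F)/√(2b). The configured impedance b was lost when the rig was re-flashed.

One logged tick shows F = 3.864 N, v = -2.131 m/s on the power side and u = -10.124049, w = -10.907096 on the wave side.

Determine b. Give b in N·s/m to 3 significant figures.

u + w = -21.031145;  u + w = √(2b)·v, so √(2b) = -21.031145/(-2.131) = 9.869144.
b = (√(2b))²/2 = 97.399995/2 = 48.699998.
(Check via u − w = 2F/√(2b): u − w = 0.783047, 2F/√(2b) = 0.783047.)

b = 48.7 N·s/m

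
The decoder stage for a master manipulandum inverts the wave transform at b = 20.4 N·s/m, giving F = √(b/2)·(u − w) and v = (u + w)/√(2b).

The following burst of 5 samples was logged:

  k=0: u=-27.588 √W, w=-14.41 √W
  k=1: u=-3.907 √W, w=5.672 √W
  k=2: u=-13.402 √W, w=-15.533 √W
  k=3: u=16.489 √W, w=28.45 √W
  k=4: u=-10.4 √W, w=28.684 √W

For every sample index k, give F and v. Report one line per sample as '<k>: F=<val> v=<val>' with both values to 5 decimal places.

0: F=-42.08716 v=-6.57504
1: F=-30.59287 v=0.27632
2: F=6.80587 v=-4.52995
3: F=-38.20037 v=7.03547
4: F=-124.82429 v=2.86247

k=0: u−w=-13.17800, u+w=-41.99800; √(b/2)=3.19374, √(2b)=6.38749; F=3.19374×(-13.178)=-42.08716, v=-41.99800/6.38749=-6.57504
k=1: u−w=-9.57900, u+w=1.76500; √(b/2)=3.19374, √(2b)=6.38749; F=3.19374×(-9.579)=-30.59287, v=1.76500/6.38749=0.27632
k=2: u−w=2.13100, u+w=-28.93500; √(b/2)=3.19374, √(2b)=6.38749; F=3.19374×2.131=6.80587, v=-28.93500/6.38749=-4.52995
k=3: u−w=-11.96100, u+w=44.93900; √(b/2)=3.19374, √(2b)=6.38749; F=3.19374×(-11.961)=-38.20037, v=44.93900/6.38749=7.03547
k=4: u−w=-39.08400, u+w=18.28400; √(b/2)=3.19374, √(2b)=6.38749; F=3.19374×(-39.084)=-124.82429, v=18.28400/6.38749=2.86247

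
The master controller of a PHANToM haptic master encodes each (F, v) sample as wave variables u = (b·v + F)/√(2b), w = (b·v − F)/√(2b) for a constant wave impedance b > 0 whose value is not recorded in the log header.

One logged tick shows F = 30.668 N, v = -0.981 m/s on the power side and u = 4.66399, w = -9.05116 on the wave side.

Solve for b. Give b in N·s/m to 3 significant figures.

b = 10 N·s/m

u + w = -4.38717;  u + w = √(2b)·v, so √(2b) = -4.38717/(-0.981) = 4.47214.
b = (√(2b))²/2 = 20.00004/2 = 10.00002.
(Check via u − w = 2F/√(2b): u − w = 13.71515, 2F/√(2b) = 13.71513.)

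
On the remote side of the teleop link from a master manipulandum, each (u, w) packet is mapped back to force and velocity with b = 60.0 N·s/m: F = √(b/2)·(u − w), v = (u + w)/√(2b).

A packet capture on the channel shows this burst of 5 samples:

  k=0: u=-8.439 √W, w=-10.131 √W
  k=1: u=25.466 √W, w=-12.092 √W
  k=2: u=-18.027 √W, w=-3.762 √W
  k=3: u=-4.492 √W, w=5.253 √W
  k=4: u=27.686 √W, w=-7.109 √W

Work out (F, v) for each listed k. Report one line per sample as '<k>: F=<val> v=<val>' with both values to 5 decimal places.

0: F=9.26747 v=-1.69520
1: F=205.71364 v=1.22087
2: F=-78.13262 v=-1.98905
3: F=-53.37556 v=0.06947
4: F=190.58006 v=1.87841

k=0: u−w=1.69200, u+w=-18.57000; √(b/2)=5.47723, √(2b)=10.95445; F=5.47723×1.692=9.26747, v=-18.57000/10.95445=-1.69520
k=1: u−w=37.55800, u+w=13.37400; √(b/2)=5.47723, √(2b)=10.95445; F=5.47723×37.558=205.71364, v=13.37400/10.95445=1.22087
k=2: u−w=-14.26500, u+w=-21.78900; √(b/2)=5.47723, √(2b)=10.95445; F=5.47723×(-14.265)=-78.13262, v=-21.78900/10.95445=-1.98905
k=3: u−w=-9.74500, u+w=0.76100; √(b/2)=5.47723, √(2b)=10.95445; F=5.47723×(-9.745)=-53.37556, v=0.76100/10.95445=0.06947
k=4: u−w=34.79500, u+w=20.57700; √(b/2)=5.47723, √(2b)=10.95445; F=5.47723×34.795=190.58006, v=20.57700/10.95445=1.87841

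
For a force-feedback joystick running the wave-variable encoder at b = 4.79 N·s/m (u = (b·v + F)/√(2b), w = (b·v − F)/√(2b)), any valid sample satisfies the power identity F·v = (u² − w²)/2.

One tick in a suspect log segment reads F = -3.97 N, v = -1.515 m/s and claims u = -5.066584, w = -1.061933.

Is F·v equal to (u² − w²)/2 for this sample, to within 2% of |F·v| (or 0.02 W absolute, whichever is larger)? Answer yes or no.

no

F·v = (-3.97)×(-1.515) = 6.014550 W.
(u² − w²)/2 = (25.670273 − 1.127702)/2 = 12.271286 W.
|Δ| = 6.256736;  2% of max(1, |F·v|) = 0.120291.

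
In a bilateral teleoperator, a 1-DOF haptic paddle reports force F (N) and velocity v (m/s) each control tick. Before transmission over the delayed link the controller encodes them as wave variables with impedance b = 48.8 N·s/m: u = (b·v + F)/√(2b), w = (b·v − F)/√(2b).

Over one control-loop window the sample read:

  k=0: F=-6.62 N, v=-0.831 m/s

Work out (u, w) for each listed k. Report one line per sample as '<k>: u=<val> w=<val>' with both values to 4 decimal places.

0: u=-4.7749 w=-3.4347

k=0: b·v=48.8×(-0.831)=-40.5528; √(2b)=9.8793; u=(-40.5528+(-6.62))/9.8793=-4.7749, w=(-40.5528−(-6.62))/9.8793=-3.4347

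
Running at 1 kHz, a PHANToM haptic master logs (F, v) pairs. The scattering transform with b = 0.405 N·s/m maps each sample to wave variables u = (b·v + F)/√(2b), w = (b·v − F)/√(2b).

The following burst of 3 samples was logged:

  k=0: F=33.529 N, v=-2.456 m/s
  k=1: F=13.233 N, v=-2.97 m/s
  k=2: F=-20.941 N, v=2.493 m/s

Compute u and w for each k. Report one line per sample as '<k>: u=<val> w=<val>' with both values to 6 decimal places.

k=0: b·v=0.405×(-2.456)=-0.994680; √(2b)=0.900000; u=(-0.994680+33.529)/0.900000=36.149244, w=(-0.994680−33.529)/0.900000=-38.359644
k=1: b·v=0.405×(-2.97)=-1.202850; √(2b)=0.900000; u=(-1.202850+13.233)/0.900000=13.366833, w=(-1.202850−13.233)/0.900000=-16.039833
k=2: b·v=0.405×2.493=1.009665; √(2b)=0.900000; u=(1.009665+(-20.941))/0.900000=-22.145928, w=(1.009665−(-20.941))/0.900000=24.389628

0: u=36.149244 w=-38.359644
1: u=13.366833 w=-16.039833
2: u=-22.145928 w=24.389628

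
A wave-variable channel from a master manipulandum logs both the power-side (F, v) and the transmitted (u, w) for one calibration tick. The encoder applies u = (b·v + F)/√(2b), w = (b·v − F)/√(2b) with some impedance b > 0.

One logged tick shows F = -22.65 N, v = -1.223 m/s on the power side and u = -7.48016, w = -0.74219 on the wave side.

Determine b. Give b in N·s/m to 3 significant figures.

u + w = -8.2224;  u + w = √(2b)·v, so √(2b) = -8.2224/(-1.223) = 6.7231.
b = (√(2b))²/2 = 45.2001/2 = 22.6000.
(Check via u − w = 2F/√(2b): u − w = -6.7380, 2F/√(2b) = -6.7380.)

b = 22.6 N·s/m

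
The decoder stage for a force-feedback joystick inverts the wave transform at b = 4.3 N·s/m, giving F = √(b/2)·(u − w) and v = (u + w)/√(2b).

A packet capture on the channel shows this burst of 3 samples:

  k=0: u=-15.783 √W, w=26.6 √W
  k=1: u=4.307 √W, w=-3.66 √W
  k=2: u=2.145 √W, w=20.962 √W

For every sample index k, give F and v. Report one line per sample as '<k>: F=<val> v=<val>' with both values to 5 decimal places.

0: F=-62.14568 v=3.68857
1: F=11.68192 v=0.22063
2: F=-27.59114 v=7.87942

k=0: u−w=-42.38300, u+w=10.81700; √(b/2)=1.46629, √(2b)=2.93258; F=1.46629×(-42.383)=-62.14568, v=10.81700/2.93258=3.68857
k=1: u−w=7.96700, u+w=0.64700; √(b/2)=1.46629, √(2b)=2.93258; F=1.46629×7.967=11.68192, v=0.64700/2.93258=0.22063
k=2: u−w=-18.81700, u+w=23.10700; √(b/2)=1.46629, √(2b)=2.93258; F=1.46629×(-18.817)=-27.59114, v=23.10700/2.93258=7.87942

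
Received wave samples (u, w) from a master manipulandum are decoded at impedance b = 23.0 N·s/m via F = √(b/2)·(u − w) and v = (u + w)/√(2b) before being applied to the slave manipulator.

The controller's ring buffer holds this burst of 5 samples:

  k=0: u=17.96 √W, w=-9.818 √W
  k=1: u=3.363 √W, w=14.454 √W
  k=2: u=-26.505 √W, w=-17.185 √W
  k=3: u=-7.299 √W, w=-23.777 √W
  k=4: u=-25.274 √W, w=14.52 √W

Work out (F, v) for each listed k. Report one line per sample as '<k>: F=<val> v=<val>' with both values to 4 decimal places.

k=0: u−w=27.7780, u+w=8.1420; √(b/2)=3.3912, √(2b)=6.7823; F=3.3912×27.778=94.1998, v=8.1420/6.7823=1.2005
k=1: u−w=-11.0910, u+w=17.8170; √(b/2)=3.3912, √(2b)=6.7823; F=3.3912×(-11.091)=-37.6114, v=17.8170/6.7823=2.6270
k=2: u−w=-9.3200, u+w=-43.6900; √(b/2)=3.3912, √(2b)=6.7823; F=3.3912×(-9.32)=-31.6057, v=-43.6900/6.7823=-6.4417
k=3: u−w=16.4780, u+w=-31.0760; √(b/2)=3.3912, √(2b)=6.7823; F=3.3912×16.478=55.8796, v=-31.0760/6.7823=-4.5819
k=4: u−w=-39.7940, u+w=-10.7540; √(b/2)=3.3912, √(2b)=6.7823; F=3.3912×(-39.794)=-134.9480, v=-10.7540/6.7823=-1.5856

0: F=94.1998 v=1.2005
1: F=-37.6114 v=2.6270
2: F=-31.6057 v=-6.4417
3: F=55.8796 v=-4.5819
4: F=-134.9480 v=-1.5856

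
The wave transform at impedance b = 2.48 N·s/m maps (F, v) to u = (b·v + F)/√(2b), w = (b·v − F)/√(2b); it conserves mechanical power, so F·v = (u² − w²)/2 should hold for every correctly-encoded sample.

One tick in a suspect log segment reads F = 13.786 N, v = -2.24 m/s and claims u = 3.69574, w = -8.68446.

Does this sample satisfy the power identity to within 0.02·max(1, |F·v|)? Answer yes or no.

F·v = 13.786×(-2.24) = -30.88064 W.
(u² − w²)/2 = (13.65849 − 75.41985)/2 = -30.88068 W.
|Δ| = 0.00004;  2% of max(1, |F·v|) = 0.61761.

yes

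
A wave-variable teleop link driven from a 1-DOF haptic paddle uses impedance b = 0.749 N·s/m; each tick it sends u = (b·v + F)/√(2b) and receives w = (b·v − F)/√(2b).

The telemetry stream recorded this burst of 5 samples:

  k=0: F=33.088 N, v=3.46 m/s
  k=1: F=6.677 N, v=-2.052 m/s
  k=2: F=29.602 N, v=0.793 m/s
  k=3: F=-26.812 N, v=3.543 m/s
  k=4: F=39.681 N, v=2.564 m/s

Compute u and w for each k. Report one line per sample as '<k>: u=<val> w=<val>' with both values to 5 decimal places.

0: u=29.15166 w=-24.91687
1: u=4.19964 w=-6.71114
2: u=24.67135 w=-23.70077
3: u=-19.73833 w=24.07470
4: u=33.99010 w=-30.85195

k=0: b·v=0.749×3.46=2.59154; √(2b)=1.22393; u=(2.59154+33.088)/1.22393=29.15166, w=(2.59154−33.088)/1.22393=-24.91687
k=1: b·v=0.749×(-2.052)=-1.53695; √(2b)=1.22393; u=(-1.53695+6.677)/1.22393=4.19964, w=(-1.53695−6.677)/1.22393=-6.71114
k=2: b·v=0.749×0.793=0.59396; √(2b)=1.22393; u=(0.59396+29.602)/1.22393=24.67135, w=(0.59396−29.602)/1.22393=-23.70077
k=3: b·v=0.749×3.543=2.65371; √(2b)=1.22393; u=(2.65371+(-26.812))/1.22393=-19.73833, w=(2.65371−(-26.812))/1.22393=24.07470
k=4: b·v=0.749×2.564=1.92044; √(2b)=1.22393; u=(1.92044+39.681)/1.22393=33.99010, w=(1.92044−39.681)/1.22393=-30.85195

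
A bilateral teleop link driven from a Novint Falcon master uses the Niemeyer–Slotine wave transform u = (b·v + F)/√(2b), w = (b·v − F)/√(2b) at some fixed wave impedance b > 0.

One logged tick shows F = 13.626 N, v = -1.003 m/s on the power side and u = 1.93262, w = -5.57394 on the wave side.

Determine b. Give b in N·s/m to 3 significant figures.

b = 6.59 N·s/m

u + w = -3.64132;  u + w = √(2b)·v, so √(2b) = -3.64132/(-1.003) = 3.63043.
b = (√(2b))²/2 = 13.18001/2 = 6.59001.
(Check via u − w = 2F/√(2b): u − w = 7.50656, 2F/√(2b) = 7.50655.)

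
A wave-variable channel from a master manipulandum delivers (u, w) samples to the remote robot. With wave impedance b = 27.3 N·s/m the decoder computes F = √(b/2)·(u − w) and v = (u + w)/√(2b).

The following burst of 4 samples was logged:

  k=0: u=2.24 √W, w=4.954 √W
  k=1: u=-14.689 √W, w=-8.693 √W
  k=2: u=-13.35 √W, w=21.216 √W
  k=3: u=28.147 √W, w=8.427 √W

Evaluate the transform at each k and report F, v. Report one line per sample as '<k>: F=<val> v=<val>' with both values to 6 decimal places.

k=0: u−w=-2.714000, u+w=7.194000; √(b/2)=3.694591, √(2b)=7.389181; F=3.694591×(-2.714)=-10.027119, v=7.194000/7.389181=0.973586
k=1: u−w=-5.996000, u+w=-23.382000; √(b/2)=3.694591, √(2b)=7.389181; F=3.694591×(-5.996)=-22.152765, v=-23.382000/7.389181=-3.164356
k=2: u−w=-34.566000, u+w=7.866000; √(b/2)=3.694591, √(2b)=7.389181; F=3.694591×(-34.566)=-127.707220, v=7.866000/7.389181=1.064529
k=3: u−w=19.720000, u+w=36.574000; √(b/2)=3.694591, √(2b)=7.389181; F=3.694591×19.72=72.857327, v=36.574000/7.389181=4.949669

0: F=-10.027119 v=0.973586
1: F=-22.152765 v=-3.164356
2: F=-127.707220 v=1.064529
3: F=72.857327 v=4.949669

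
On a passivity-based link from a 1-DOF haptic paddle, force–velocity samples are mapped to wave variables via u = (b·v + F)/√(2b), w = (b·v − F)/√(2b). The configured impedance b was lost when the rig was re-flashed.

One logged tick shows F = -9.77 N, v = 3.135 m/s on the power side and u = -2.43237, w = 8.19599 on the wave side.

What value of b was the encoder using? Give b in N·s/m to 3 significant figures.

u + w = 5.7636;  u + w = √(2b)·v, so √(2b) = 5.7636/3.135 = 1.8385.
b = (√(2b))²/2 = 3.3800/2 = 1.6900.
(Check via u − w = 2F/√(2b): u − w = -10.6284, 2F/√(2b) = -10.6284.)

b = 1.69 N·s/m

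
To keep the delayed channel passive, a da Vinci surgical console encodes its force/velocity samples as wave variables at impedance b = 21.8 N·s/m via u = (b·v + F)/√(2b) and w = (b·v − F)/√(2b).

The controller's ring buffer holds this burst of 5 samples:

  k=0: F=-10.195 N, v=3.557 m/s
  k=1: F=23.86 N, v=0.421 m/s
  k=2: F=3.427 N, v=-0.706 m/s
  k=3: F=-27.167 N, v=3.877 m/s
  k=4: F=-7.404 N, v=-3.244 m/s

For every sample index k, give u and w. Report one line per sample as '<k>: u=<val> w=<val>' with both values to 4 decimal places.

k=0: b·v=21.8×3.557=77.5426; √(2b)=6.6030; u=(77.5426+(-10.195))/6.6030=10.1995, w=(77.5426−(-10.195))/6.6030=13.2875
k=1: b·v=21.8×0.421=9.1778; √(2b)=6.6030; u=(9.1778+23.86)/6.6030=5.0034, w=(9.1778−23.86)/6.6030=-2.2236
k=2: b·v=21.8×(-0.706)=-15.3908; √(2b)=6.6030; u=(-15.3908+3.427)/6.6030=-1.8119, w=(-15.3908−3.427)/6.6030=-2.8499
k=3: b·v=21.8×3.877=84.5186; √(2b)=6.6030; u=(84.5186+(-27.167))/6.6030=8.6856, w=(84.5186−(-27.167))/6.6030=16.9143
k=4: b·v=21.8×(-3.244)=-70.7192; √(2b)=6.6030; u=(-70.7192+(-7.404))/6.6030=-11.8314, w=(-70.7192−(-7.404))/6.6030=-9.5888

0: u=10.1995 w=13.2875
1: u=5.0034 w=-2.2236
2: u=-1.8119 w=-2.8499
3: u=8.6856 w=16.9143
4: u=-11.8314 w=-9.5888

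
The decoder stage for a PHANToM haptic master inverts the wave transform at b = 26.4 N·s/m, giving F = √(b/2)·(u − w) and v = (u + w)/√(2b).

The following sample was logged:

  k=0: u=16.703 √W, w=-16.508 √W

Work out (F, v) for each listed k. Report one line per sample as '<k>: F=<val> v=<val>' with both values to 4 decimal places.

0: F=120.6616 v=0.0268

k=0: u−w=33.2110, u+w=0.1950; √(b/2)=3.6332, √(2b)=7.2664; F=3.6332×33.211=120.6616, v=0.1950/7.2664=0.0268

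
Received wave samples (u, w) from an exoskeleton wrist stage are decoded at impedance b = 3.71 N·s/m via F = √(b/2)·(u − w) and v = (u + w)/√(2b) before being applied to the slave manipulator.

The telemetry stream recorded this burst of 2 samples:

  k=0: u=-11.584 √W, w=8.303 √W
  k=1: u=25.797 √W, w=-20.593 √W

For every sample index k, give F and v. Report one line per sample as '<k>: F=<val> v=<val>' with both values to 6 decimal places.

0: F=-27.085773 v=-1.204493
1: F=63.182431 v=1.910449

k=0: u−w=-19.887000, u+w=-3.281000; √(b/2)=1.361984, √(2b)=2.723968; F=1.361984×(-19.887)=-27.085773, v=-3.281000/2.723968=-1.204493
k=1: u−w=46.390000, u+w=5.204000; √(b/2)=1.361984, √(2b)=2.723968; F=1.361984×46.39=63.182431, v=5.204000/2.723968=1.910449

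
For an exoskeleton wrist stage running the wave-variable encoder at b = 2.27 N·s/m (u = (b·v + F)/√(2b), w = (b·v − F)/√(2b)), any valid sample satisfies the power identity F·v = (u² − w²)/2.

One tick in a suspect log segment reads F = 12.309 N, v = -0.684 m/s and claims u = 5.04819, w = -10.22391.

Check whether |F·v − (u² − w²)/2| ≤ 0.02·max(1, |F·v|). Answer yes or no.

F·v = 12.309×(-0.684) = -8.4194 W.
(u² − w²)/2 = (25.4842 − 104.5283)/2 = -39.5221 W.
|Δ| = 31.1027;  2% of max(1, |F·v|) = 0.1684.

no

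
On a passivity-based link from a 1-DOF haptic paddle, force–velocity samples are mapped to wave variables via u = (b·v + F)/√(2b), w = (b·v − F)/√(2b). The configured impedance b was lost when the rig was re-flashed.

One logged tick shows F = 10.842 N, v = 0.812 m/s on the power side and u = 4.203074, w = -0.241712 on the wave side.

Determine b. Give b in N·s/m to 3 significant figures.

b = 11.9 N·s/m

u + w = 3.961362;  u + w = √(2b)·v, so √(2b) = 3.961362/0.812 = 4.878525.
b = (√(2b))²/2 = 23.800003/2 = 11.900001.
(Check via u − w = 2F/√(2b): u − w = 4.444786, 2F/√(2b) = 4.444786.)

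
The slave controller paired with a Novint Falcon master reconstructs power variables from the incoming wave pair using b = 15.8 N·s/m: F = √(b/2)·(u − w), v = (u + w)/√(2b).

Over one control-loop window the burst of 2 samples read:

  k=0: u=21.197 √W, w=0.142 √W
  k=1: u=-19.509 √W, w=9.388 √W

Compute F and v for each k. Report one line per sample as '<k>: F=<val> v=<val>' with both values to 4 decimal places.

0: F=59.1792 v=3.7960
1: F=-81.2206 v=-1.8004

k=0: u−w=21.0550, u+w=21.3390; √(b/2)=2.8107, √(2b)=5.6214; F=2.8107×21.055=59.1792, v=21.3390/5.6214=3.7960
k=1: u−w=-28.8970, u+w=-10.1210; √(b/2)=2.8107, √(2b)=5.6214; F=2.8107×(-28.897)=-81.2206, v=-10.1210/5.6214=-1.8004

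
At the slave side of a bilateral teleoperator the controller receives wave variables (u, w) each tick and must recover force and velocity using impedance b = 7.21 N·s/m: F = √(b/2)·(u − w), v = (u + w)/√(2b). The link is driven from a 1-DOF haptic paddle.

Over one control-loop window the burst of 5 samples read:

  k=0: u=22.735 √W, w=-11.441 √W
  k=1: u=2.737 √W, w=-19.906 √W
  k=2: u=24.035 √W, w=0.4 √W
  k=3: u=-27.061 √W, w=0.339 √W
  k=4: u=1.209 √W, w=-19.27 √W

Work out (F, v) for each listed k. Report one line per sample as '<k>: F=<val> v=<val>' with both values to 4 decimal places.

k=0: u−w=34.1760, u+w=11.2940; √(b/2)=1.8987, √(2b)=3.7974; F=1.8987×34.176=64.8894, v=11.2940/3.7974=2.9742
k=1: u−w=22.6430, u+w=-17.1690; √(b/2)=1.8987, √(2b)=3.7974; F=1.8987×22.643=42.9919, v=-17.1690/3.7974=-4.5213
k=2: u−w=23.6350, u+w=24.4350; √(b/2)=1.8987, √(2b)=3.7974; F=1.8987×23.635=44.8754, v=24.4350/3.7974=6.4347
k=3: u−w=-27.4000, u+w=-26.7220; √(b/2)=1.8987, √(2b)=3.7974; F=1.8987×(-27.4)=-52.0239, v=-26.7220/3.7974=-7.0370
k=4: u−w=20.4790, u+w=-18.0610; √(b/2)=1.8987, √(2b)=3.7974; F=1.8987×20.479=38.8831, v=-18.0610/3.7974=-4.7562

0: F=64.8894 v=2.9742
1: F=42.9919 v=-4.5213
2: F=44.8754 v=6.4347
3: F=-52.0239 v=-7.0370
4: F=38.8831 v=-4.7562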